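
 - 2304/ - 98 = 1152/49 = 23.51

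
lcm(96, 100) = 2400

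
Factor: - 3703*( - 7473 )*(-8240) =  - 228021556560  =  - 2^4*3^1*5^1*7^1*23^2*47^1*53^1*103^1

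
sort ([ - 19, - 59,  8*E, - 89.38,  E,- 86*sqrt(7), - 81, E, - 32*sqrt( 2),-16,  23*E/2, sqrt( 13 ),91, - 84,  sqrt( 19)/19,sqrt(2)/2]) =[ - 86  *sqrt(7 ),  -  89.38, - 84, - 81, - 59, - 32*sqrt (2), - 19  , - 16, sqrt( 19)/19,sqrt( 2)/2, E, E,sqrt( 13), 8 * E, 23*E/2, 91 ] 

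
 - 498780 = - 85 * 5868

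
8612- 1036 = 7576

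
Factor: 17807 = 17807^1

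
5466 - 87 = 5379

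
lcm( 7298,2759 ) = 226238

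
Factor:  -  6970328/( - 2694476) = 1742582/673619 = 2^1*41^1 * 79^1*269^1*673619^( - 1 ) 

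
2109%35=9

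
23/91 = 23/91 = 0.25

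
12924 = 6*2154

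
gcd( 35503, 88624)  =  1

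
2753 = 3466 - 713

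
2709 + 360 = 3069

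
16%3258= 16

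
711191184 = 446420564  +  264770620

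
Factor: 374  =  2^1 * 11^1*17^1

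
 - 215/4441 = - 215/4441=-0.05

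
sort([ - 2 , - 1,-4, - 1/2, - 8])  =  [ - 8, - 4,-2,-1, - 1/2] 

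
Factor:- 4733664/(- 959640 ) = 2^2*5^(-1 )*11^ ( - 1)*13^1*727^(- 1 )*3793^1 = 197236/39985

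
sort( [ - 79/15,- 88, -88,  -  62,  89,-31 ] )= [ - 88,-88, - 62,-31, - 79/15, 89]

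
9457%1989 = 1501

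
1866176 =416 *4486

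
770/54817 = 110/7831 = 0.01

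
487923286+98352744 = 586276030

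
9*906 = 8154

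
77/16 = 4+13/16 = 4.81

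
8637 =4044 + 4593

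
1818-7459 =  - 5641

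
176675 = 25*7067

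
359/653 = 359/653 = 0.55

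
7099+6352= 13451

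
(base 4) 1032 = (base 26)30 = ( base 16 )4e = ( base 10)78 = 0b1001110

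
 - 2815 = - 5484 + 2669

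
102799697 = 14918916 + 87880781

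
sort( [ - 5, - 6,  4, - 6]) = [ - 6, - 6, - 5,  4 ] 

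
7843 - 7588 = 255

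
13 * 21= 273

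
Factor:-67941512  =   - 2^3*8492689^1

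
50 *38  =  1900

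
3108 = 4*777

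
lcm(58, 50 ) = 1450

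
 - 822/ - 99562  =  411/49781=0.01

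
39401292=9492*4151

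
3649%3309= 340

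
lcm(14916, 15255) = 671220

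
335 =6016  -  5681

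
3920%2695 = 1225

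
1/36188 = 1/36188 = 0.00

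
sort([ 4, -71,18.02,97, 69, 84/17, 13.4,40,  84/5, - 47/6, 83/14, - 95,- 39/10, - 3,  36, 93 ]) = [  -  95, - 71,  -  47/6,  -  39/10, - 3, 4, 84/17, 83/14, 13.4, 84/5,  18.02, 36, 40,69, 93, 97] 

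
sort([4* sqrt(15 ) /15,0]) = [ 0,4*sqrt( 15) /15]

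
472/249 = 1+223/249 = 1.90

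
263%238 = 25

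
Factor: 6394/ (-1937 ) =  - 2^1*13^( - 1)*23^1*139^1*149^( - 1 )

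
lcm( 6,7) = 42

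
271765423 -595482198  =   - 323716775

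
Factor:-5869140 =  - 2^2*3^1*5^1*23^1 * 4253^1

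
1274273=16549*77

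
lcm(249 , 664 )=1992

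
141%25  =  16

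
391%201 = 190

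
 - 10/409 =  -1 +399/409 = - 0.02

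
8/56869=8/56869 = 0.00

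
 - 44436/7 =-6348 = -  6348.00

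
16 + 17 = 33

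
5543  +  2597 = 8140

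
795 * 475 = 377625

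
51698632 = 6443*8024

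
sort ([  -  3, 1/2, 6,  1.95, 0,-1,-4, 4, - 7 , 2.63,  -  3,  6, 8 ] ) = [ - 7, -4, - 3 ,-3, - 1,  0,1/2, 1.95, 2.63, 4,6, 6,8 ] 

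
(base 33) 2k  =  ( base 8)126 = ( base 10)86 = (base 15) 5b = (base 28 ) 32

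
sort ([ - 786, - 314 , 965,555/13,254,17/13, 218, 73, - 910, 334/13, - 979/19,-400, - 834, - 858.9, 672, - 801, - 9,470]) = [ - 910,  -  858.9, - 834,-801, - 786, - 400, - 314,-979/19, - 9, 17/13,334/13,555/13,73,218,254,470,672,  965 ] 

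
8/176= 1/22 = 0.05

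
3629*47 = 170563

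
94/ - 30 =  - 4 + 13/15 = - 3.13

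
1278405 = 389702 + 888703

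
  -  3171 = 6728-9899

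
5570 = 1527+4043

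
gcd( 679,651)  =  7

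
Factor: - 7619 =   -  19^1* 401^1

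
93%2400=93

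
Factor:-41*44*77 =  - 138908 = - 2^2*7^1* 11^2*41^1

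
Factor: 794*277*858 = 2^2*3^1*11^1*13^1*277^1*397^1=188706804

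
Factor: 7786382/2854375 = 2^1*5^( -4)* 4567^(-1 )*3893191^1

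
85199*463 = 39447137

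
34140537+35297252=69437789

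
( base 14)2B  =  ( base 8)47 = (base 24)1f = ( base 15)29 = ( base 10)39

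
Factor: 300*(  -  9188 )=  - 2^4*3^1*5^2*2297^1 = - 2756400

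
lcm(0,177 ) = 0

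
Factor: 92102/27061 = 2^1*27061^( - 1)*46051^1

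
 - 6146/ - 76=80 + 33/38 = 80.87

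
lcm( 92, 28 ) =644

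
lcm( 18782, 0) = 0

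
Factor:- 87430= - 2^1*5^1*7^1*1249^1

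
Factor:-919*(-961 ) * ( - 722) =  - 2^1*19^2  *31^2*919^1= - 637640798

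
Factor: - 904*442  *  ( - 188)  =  75118784 =2^6*13^1*17^1*47^1* 113^1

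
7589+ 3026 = 10615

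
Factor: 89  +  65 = 2^1*7^1*11^1 = 154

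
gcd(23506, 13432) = 3358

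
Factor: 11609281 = 71^1*113^1*1447^1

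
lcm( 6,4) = 12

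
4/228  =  1/57 = 0.02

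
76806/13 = 5908 + 2/13 = 5908.15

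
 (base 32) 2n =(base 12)73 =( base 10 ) 87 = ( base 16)57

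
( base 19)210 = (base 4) 23211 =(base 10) 741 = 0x2e5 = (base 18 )253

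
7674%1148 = 786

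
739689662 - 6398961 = 733290701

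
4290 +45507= 49797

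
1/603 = 1/603 = 0.00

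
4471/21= 4471/21  =  212.90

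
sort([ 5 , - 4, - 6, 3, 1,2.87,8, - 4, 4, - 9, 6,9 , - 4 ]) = [ - 9, - 6, - 4, - 4, - 4,1  ,  2.87,  3 , 4, 5,6, 8, 9]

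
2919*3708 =10823652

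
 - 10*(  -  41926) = 419260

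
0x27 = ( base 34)15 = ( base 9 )43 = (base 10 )39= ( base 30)19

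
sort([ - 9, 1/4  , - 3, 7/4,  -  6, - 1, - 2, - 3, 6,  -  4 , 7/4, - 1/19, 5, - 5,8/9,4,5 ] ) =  [  -  9, - 6, - 5, - 4, - 3, - 3, - 2, - 1, - 1/19,1/4, 8/9,  7/4, 7/4,  4, 5, 5,6 ] 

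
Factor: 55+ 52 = 107= 107^1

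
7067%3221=625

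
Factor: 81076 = 2^2*20269^1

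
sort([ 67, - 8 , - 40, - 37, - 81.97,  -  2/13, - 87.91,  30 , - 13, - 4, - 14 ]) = [ - 87.91, - 81.97, - 40,  -  37, - 14, - 13,  -  8, - 4,  -  2/13,30,67]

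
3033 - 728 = 2305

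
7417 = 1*7417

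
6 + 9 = 15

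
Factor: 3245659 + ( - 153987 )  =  3091672 = 2^3 * 223^1*1733^1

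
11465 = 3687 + 7778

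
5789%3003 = 2786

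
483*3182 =1536906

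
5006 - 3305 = 1701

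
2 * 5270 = 10540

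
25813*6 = 154878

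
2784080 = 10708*260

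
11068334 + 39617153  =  50685487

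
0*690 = 0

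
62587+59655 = 122242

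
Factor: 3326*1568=2^6* 7^2*1663^1 =5215168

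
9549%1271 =652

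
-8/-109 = 8/109= 0.07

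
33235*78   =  2592330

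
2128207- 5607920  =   - 3479713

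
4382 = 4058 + 324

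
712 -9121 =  - 8409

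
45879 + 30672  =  76551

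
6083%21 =14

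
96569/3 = 96569/3 = 32189.67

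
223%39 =28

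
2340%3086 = 2340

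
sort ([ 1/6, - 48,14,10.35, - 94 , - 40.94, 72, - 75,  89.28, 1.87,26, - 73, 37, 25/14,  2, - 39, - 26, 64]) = [ - 94 ,-75, - 73, - 48, - 40.94, - 39,-26,1/6,25/14,1.87,2, 10.35,14,  26,37,64,72, 89.28]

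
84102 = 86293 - 2191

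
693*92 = 63756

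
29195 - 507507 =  -478312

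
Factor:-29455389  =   - 3^2 *211^1*15511^1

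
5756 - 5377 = 379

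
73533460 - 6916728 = 66616732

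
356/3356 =89/839 = 0.11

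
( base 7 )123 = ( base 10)66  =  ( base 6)150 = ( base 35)1v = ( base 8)102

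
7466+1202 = 8668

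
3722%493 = 271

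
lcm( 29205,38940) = 116820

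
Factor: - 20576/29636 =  - 2^3*31^ ( - 1) * 239^( - 1 )*643^1 =- 5144/7409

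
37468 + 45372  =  82840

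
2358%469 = 13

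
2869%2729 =140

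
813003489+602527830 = 1415531319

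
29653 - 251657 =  - 222004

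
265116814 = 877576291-612459477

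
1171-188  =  983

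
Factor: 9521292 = 2^2*3^1*11^1 *17^1*4243^1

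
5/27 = 5/27 = 0.19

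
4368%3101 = 1267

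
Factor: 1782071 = 1782071^1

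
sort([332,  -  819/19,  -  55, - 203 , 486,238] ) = [ - 203,-55,  -  819/19,238 , 332,486] 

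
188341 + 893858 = 1082199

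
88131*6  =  528786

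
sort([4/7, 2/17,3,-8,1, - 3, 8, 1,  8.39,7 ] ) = [ - 8, - 3,2/17,4/7,1,  1,3,7,8, 8.39 ]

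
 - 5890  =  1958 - 7848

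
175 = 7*25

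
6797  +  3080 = 9877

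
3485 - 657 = 2828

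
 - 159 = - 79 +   -  80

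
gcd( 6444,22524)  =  12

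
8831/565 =8831/565 = 15.63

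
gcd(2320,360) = 40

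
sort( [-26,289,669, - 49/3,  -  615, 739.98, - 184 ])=[-615, - 184,- 26 , - 49/3,289, 669,  739.98]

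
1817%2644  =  1817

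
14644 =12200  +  2444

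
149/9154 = 149/9154 = 0.02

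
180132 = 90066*2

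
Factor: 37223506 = 2^1*17^1 * 1094809^1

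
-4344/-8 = 543 + 0/1 =543.00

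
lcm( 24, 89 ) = 2136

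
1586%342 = 218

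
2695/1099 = 2+71/157=2.45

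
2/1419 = 2/1419 = 0.00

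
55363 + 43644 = 99007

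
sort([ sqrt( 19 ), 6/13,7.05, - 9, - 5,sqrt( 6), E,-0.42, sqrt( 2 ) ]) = [-9, -5, - 0.42, 6/13, sqrt( 2), sqrt( 6), E, sqrt( 19 ), 7.05]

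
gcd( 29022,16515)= 3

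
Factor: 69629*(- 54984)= - 3828480936 = -2^3 * 3^1*7^4*29^2*79^1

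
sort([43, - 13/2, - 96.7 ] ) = [ - 96.7, - 13/2 , 43 ] 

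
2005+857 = 2862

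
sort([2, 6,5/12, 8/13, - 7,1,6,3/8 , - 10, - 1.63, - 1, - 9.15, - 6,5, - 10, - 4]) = [  -  10, - 10, - 9.15, - 7,- 6, - 4, - 1.63, - 1,3/8,5/12,8/13,1, 2 , 5,  6,6] 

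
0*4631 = 0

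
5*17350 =86750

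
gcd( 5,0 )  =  5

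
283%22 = 19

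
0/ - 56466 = 0/1 = -0.00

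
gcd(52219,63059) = 1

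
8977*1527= 13707879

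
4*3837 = 15348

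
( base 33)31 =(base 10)100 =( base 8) 144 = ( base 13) 79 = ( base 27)3j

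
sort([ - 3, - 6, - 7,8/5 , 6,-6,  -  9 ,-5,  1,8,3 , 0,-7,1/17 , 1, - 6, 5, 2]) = [ - 9,  -  7,-7, - 6,-6,  -  6,  -  5,-3,0, 1/17,1, 1,8/5,  2, 3, 5,6,8 ] 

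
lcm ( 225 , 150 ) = 450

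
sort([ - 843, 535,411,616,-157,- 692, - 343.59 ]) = [ - 843, - 692, - 343.59, - 157 , 411, 535,616 ] 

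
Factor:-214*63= - 2^1*3^2*7^1*107^1 =-13482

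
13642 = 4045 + 9597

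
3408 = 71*48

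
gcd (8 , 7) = 1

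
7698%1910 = 58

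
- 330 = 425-755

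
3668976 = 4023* 912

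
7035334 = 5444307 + 1591027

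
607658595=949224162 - 341565567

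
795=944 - 149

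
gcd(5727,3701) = 1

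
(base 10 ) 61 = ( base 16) 3d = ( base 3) 2021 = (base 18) 37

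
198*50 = 9900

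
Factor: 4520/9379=2^3 * 5^1 *83^( - 1 ) = 40/83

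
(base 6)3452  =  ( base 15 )39e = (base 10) 824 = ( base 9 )1115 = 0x338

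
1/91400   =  1/91400 = 0.00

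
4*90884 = 363536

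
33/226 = 33/226 = 0.15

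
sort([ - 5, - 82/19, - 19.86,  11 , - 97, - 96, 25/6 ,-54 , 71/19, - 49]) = [ - 97, - 96,-54, - 49, - 19.86 , - 5, - 82/19,  71/19, 25/6,11]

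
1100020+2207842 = 3307862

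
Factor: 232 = 2^3*29^1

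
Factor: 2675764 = 2^2 * 7^1 *13^1 * 7351^1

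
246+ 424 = 670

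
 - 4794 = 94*(-51)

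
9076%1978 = 1164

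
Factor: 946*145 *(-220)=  - 30177400 = - 2^3*5^2*11^2*29^1*43^1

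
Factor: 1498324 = 2^2 * 167^1 * 2243^1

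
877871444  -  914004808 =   -  36133364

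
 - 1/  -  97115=1/97115=0.00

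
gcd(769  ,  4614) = 769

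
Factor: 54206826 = 2^1*3^1 * 9034471^1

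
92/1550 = 46/775= 0.06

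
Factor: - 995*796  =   - 2^2*5^1*199^2  =  - 792020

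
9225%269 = 79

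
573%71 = 5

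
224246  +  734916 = 959162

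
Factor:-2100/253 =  - 2^2 * 3^1 * 5^2*7^1 * 11^(-1)*23^( - 1 ) 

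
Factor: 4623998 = 2^1 * 109^1*21211^1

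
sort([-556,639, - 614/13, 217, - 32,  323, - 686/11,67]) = [ - 556,-686/11, - 614/13,- 32,67,217, 323,639 ] 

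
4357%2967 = 1390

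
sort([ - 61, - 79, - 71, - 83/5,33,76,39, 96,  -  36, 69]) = [ - 79,-71,  -  61,  -  36,- 83/5,33,39,69,76,96] 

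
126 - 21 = 105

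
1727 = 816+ 911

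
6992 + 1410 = 8402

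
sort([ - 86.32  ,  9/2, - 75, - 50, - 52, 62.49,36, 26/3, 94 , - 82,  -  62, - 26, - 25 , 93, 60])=[ - 86.32, - 82, - 75, - 62,  -  52, - 50, - 26, - 25,  9/2, 26/3, 36,60, 62.49,93, 94 ] 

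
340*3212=1092080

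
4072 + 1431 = 5503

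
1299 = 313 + 986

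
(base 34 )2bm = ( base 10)2708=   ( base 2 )101010010100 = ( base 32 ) 2kk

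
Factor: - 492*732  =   - 360144   =  -2^4 *3^2*41^1*61^1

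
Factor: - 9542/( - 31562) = 13^1*43^(-1 ) = 13/43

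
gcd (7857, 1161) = 27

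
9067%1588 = 1127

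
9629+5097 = 14726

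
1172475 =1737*675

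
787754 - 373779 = 413975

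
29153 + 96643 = 125796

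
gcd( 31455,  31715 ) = 5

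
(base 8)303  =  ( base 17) B8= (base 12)143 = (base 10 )195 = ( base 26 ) 7d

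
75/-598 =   -  1 + 523/598 = - 0.13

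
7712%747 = 242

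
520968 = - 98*( - 5316) 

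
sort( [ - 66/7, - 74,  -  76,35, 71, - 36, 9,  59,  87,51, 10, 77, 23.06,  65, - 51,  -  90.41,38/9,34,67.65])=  [ - 90.41, - 76, - 74, - 51, - 36, - 66/7,38/9,9,  10,23.06, 34,  35,51, 59,65,  67.65, 71,77,87 ] 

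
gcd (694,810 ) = 2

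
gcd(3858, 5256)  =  6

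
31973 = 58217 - 26244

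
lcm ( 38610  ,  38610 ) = 38610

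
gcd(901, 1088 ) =17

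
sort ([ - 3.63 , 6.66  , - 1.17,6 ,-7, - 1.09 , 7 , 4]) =[ - 7, - 3.63 , - 1.17, - 1.09, 4,6 , 6.66,7]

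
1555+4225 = 5780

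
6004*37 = 222148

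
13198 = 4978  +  8220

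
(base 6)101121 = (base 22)GDB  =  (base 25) clg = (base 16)1f69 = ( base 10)8041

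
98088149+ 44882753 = 142970902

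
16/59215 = 16/59215 = 0.00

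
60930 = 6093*10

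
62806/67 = 937+27/67=937.40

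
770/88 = 35/4 = 8.75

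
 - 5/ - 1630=1/326 = 0.00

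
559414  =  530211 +29203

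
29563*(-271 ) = - 8011573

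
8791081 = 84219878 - 75428797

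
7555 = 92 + 7463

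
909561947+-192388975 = 717172972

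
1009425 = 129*7825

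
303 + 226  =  529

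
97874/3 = 97874/3 = 32624.67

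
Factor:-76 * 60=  -4560  =  -  2^4 * 3^1*5^1*19^1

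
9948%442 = 224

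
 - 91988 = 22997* (- 4 ) 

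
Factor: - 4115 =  - 5^1*823^1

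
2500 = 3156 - 656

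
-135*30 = -4050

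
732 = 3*244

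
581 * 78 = 45318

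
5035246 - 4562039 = 473207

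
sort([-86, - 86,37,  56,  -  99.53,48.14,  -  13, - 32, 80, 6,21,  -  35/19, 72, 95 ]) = [-99.53, - 86 ,-86,-32,-13, - 35/19, 6 , 21, 37, 48.14,56,72, 80,95] 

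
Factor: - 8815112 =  - 2^3*17^1*64817^1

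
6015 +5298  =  11313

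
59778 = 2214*27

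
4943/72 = 4943/72=68.65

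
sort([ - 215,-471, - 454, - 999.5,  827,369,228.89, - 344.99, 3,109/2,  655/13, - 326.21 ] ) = [ - 999.5, - 471, - 454,-344.99,- 326.21, - 215,3,655/13,109/2, 228.89, 369,827 ] 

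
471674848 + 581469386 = 1053144234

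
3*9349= 28047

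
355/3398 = 355/3398= 0.10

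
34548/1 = 34548 =34548.00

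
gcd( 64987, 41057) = 1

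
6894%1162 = 1084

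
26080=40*652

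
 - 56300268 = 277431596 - 333731864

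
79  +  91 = 170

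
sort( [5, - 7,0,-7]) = [-7, - 7,0,5 ]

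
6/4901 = 6/4901 = 0.00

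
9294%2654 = 1332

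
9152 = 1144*8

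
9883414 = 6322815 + 3560599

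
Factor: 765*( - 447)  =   -3^3*5^1*17^1*149^1  =  -  341955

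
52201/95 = 549+46/95 = 549.48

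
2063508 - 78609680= - 76546172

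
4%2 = 0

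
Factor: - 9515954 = -2^1*7^1*17^1*39983^1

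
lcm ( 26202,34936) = 104808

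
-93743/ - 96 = 976 + 47/96 = 976.49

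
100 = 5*20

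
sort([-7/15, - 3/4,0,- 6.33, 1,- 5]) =[-6.33,-5, - 3/4, - 7/15, 0,1] 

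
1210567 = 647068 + 563499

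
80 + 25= 105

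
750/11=750/11 =68.18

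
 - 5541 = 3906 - 9447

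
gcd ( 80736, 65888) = 928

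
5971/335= 5971/335 = 17.82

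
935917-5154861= - 4218944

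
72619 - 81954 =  - 9335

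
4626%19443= 4626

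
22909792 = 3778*6064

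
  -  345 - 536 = - 881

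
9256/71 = 130 + 26/71 = 130.37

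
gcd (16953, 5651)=5651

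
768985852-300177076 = 468808776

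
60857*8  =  486856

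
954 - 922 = 32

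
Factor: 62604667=349^1*179383^1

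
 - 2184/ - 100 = 546/25 = 21.84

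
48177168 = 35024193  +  13152975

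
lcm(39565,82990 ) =3402590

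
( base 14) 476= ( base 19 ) 28E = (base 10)888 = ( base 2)1101111000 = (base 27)15O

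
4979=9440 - 4461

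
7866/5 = 7866/5 = 1573.20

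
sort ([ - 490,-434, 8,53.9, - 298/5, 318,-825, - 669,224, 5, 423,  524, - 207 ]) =[ - 825,  -  669, - 490, - 434, - 207,  -  298/5,  5, 8, 53.9, 224,318, 423,524 ] 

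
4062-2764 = 1298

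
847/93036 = 847/93036 = 0.01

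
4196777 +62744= 4259521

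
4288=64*67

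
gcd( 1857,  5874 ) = 3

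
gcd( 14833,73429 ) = 1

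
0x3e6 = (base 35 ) SI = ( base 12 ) 6B2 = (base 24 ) 1HE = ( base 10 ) 998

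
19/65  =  19/65 = 0.29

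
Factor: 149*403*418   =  2^1*11^1 * 13^1*19^1*31^1*149^1 = 25099646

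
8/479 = 8/479 = 0.02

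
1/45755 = 1/45755 = 0.00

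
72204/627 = 2188/19 = 115.16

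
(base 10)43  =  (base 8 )53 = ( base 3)1121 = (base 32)1B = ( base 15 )2D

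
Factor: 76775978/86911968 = 2^( - 4) * 3^( - 1 )*11^( - 1)*13^( - 2 )*17^1 * 23^1*487^( - 1 )*98179^1 = 38387989/43455984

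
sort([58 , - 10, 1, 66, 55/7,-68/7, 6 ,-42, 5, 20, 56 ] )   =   [ - 42, - 10,  -  68/7,1 , 5, 6,55/7,20,56,58,66]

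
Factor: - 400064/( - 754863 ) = 2^6*3^(-1)*7^1*19^1*47^1*251621^(- 1)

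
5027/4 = 5027/4 = 1256.75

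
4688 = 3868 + 820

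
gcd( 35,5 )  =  5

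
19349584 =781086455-761736871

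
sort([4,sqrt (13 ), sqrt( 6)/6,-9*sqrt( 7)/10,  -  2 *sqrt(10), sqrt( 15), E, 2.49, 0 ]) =[-2*sqrt(10 ), - 9 * sqrt(7)/10, 0, sqrt (6)/6,2.49,E,sqrt(13), sqrt( 15),4]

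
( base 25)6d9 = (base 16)ff4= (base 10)4084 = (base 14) 16ba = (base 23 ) 7gd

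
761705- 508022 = 253683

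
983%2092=983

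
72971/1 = 72971= 72971.00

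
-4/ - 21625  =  4/21625 = 0.00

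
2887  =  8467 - 5580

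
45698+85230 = 130928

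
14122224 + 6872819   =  20995043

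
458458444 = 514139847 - 55681403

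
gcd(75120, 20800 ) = 80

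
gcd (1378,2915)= 53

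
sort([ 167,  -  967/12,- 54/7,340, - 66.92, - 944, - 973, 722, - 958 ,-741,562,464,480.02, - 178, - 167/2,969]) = [-973,-958,-944, - 741, - 178,-167/2,-967/12, - 66.92  ,- 54/7,167,340, 464,  480.02, 562,722, 969]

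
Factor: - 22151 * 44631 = - 988621281 = - 3^4*17^1*19^1*29^1*1303^1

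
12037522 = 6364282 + 5673240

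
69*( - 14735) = -1016715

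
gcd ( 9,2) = 1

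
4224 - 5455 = -1231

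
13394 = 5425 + 7969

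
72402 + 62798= 135200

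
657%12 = 9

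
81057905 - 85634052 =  - 4576147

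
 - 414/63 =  - 46/7  =  - 6.57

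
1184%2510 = 1184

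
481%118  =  9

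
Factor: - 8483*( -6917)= 58676911 = 17^1*499^1*6917^1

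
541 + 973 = 1514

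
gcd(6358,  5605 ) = 1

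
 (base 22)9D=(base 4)3103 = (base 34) 67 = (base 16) d3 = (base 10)211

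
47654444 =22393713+25260731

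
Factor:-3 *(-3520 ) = 10560=2^6*3^1*5^1*11^1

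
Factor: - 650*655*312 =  - 132834000 =- 2^4 * 3^1 * 5^3*13^2*131^1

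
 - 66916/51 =-1313+47/51= -1312.08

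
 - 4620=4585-9205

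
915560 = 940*974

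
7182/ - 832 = - 3591/416  =  - 8.63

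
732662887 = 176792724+555870163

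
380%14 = 2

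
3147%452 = 435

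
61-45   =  16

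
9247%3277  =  2693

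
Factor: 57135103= 57135103^1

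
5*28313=141565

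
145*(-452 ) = -65540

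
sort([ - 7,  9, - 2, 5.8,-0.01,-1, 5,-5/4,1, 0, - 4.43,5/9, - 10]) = [-10,  -  7,  -  4.43, -2, - 5/4, - 1, - 0.01,0,5/9, 1,5, 5.8, 9] 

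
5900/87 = 5900/87 = 67.82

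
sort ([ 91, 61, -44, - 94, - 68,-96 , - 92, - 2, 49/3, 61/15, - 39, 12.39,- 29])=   [  -  96, - 94,- 92, - 68, - 44, - 39, - 29, - 2, 61/15,12.39, 49/3,61, 91]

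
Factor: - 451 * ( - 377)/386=2^(- 1 )*11^1*13^1*29^1*41^1*193^( - 1) =170027/386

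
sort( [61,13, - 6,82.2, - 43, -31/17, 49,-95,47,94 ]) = [ - 95, - 43, - 6, - 31/17,13 , 47, 49, 61, 82.2, 94 ] 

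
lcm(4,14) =28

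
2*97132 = 194264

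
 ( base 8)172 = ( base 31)3T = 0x7A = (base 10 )122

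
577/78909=577/78909  =  0.01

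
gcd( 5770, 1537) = 1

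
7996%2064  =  1804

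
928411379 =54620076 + 873791303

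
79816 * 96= 7662336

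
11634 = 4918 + 6716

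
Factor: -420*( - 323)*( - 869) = -117888540 = - 2^2*3^1*5^1*7^1*11^1 * 17^1*19^1*79^1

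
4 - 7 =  - 3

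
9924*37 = 367188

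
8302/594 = 13  +  290/297=13.98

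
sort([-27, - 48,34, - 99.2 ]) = [-99.2, - 48, - 27 , 34]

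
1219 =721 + 498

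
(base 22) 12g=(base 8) 1040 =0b1000100000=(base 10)544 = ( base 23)10F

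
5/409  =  5/409= 0.01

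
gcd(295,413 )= 59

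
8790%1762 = 1742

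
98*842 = 82516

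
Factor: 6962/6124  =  2^( - 1) *59^2* 1531^( - 1)  =  3481/3062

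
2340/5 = 468 = 468.00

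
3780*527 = 1992060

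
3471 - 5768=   -  2297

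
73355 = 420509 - 347154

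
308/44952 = 77/11238 = 0.01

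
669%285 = 99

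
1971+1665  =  3636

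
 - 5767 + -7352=-13119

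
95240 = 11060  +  84180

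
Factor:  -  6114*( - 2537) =15511218 = 2^1 * 3^1*43^1 * 59^1* 1019^1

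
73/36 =73/36 = 2.03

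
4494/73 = 61 + 41/73 = 61.56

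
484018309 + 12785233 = 496803542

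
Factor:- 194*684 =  - 132696 = -  2^3*3^2*19^1*97^1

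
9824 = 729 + 9095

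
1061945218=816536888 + 245408330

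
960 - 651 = 309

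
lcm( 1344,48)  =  1344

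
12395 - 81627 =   -  69232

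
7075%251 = 47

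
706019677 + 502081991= 1208101668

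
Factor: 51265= 5^1*10253^1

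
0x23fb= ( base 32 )8VR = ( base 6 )110351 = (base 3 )110122011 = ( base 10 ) 9211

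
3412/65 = 3412/65 = 52.49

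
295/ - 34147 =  - 1 + 33852/34147 = - 0.01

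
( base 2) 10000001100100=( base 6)102220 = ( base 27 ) ba3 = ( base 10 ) 8292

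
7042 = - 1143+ 8185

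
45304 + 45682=90986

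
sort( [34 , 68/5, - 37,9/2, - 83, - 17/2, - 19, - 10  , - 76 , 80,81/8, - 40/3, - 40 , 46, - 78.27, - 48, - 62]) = [ - 83, - 78.27,  -  76, - 62, - 48 , - 40, -37 , - 19, - 40/3, - 10,-17/2,9/2, 81/8,68/5,34,46,80] 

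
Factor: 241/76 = 2^( - 2)*19^(- 1) * 241^1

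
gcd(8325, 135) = 45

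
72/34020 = 2/945 = 0.00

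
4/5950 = 2/2975=0.00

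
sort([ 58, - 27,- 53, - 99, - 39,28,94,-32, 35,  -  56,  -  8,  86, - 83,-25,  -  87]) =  [ - 99, - 87, - 83, - 56 , - 53, -39, - 32, - 27, - 25, - 8,28,35,58, 86,94]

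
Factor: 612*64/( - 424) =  - 2^5 *3^2*17^1*53^( - 1) = - 4896/53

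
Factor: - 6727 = -7^1 * 31^2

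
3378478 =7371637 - 3993159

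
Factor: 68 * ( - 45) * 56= - 171360 = - 2^5 * 3^2 * 5^1*7^1*17^1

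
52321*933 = 48815493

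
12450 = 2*6225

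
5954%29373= 5954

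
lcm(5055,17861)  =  267915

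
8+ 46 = 54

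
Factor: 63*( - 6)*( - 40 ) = 2^4*3^3*5^1*7^1 = 15120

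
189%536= 189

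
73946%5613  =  977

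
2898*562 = 1628676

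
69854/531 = 131 + 293/531=131.55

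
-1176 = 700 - 1876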